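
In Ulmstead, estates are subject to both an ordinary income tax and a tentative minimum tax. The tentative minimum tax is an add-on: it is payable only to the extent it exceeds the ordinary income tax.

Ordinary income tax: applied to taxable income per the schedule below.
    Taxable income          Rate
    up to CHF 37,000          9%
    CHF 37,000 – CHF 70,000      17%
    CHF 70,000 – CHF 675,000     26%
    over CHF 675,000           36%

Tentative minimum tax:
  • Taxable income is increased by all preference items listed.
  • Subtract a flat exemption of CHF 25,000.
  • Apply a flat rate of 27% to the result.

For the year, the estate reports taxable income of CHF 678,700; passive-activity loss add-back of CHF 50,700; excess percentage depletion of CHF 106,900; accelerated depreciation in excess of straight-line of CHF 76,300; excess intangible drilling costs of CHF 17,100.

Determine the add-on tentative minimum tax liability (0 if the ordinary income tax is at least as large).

CHF 76,697

Ordinary income tax:
  CHF 37,000 × 9% = CHF 3,330
  CHF 33,000 × 17% = CHF 5,610
  CHF 605,000 × 26% = CHF 157,300
  CHF 3,700 × 36% = CHF 1,332
  → CHF 167,572

Tentative minimum tax:
  Adjusted income: CHF 678,700 + CHF 50,700 + CHF 106,900 + CHF 76,300 + CHF 17,100 = CHF 929,700
  Less exemption CHF 25,000 → base CHF 904,700
  CHF 904,700 × 27% = CHF 244,269

Excess of tentative minimum tax over ordinary income tax: CHF 244,269 − CHF 167,572 = CHF 76,697.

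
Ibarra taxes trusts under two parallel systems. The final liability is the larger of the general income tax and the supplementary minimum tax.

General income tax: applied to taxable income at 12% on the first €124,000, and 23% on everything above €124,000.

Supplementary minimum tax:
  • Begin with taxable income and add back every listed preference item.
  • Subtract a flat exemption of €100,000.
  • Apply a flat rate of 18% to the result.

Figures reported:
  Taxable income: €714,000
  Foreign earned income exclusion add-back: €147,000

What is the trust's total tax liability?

€150,580

General income tax:
  €124,000 × 12% = €14,880
  €590,000 × 23% = €135,700
  → €150,580

Supplementary minimum tax:
  Adjusted income: €714,000 + €147,000 = €861,000
  Less exemption €100,000 → base €761,000
  €761,000 × 18% = €136,980

€150,580 > €136,980, so the general income tax governs.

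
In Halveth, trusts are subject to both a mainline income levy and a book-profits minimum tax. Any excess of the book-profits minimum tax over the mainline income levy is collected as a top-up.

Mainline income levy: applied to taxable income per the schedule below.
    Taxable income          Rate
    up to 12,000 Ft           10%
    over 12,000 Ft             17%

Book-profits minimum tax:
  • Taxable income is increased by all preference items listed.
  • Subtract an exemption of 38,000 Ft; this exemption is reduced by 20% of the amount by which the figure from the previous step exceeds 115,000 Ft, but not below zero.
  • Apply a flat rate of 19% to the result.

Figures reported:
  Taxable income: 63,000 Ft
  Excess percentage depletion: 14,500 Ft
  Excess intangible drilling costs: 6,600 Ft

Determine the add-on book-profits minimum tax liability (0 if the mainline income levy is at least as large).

Mainline income levy:
  12,000 Ft × 10% = 1,200 Ft
  51,000 Ft × 17% = 8,670 Ft
  → 9,870 Ft

Book-profits minimum tax:
  Adjusted income: 63,000 Ft + 14,500 Ft + 6,600 Ft = 84,100 Ft
  Exemption: 84,100 Ft ≤ 115,000 Ft, so full 38,000 Ft applies
  Base: 84,100 Ft − 38,000 Ft = 46,100 Ft
  46,100 Ft × 19% = 8,759 Ft

8,759 Ft ≤ 9,870 Ft, so no add-on is due.

0 Ft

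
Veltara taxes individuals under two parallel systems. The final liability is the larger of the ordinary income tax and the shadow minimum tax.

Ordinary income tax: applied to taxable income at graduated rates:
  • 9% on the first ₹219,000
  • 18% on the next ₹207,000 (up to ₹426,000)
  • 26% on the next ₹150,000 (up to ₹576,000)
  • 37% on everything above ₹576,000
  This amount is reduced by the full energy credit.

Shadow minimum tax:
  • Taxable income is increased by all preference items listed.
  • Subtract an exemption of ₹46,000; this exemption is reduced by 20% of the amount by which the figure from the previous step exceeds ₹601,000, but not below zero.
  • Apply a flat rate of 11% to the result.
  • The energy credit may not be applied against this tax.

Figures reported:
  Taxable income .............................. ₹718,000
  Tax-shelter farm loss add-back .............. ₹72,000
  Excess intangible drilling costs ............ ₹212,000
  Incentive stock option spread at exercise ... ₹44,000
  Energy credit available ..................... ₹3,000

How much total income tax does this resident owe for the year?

₹145,510

Ordinary income tax:
  ₹219,000 × 9% = ₹19,710
  ₹207,000 × 18% = ₹37,260
  ₹150,000 × 26% = ₹39,000
  ₹142,000 × 37% = ₹52,540
  → ₹148,510
  Less energy credit ₹3,000 → ₹145,510

Shadow minimum tax:
  Adjusted income: ₹718,000 + ₹72,000 + ₹212,000 + ₹44,000 = ₹1,046,000
  Exemption: 20% × (₹1,046,000 − ₹601,000) = ₹89,000 ≥ ₹46,000, so the exemption is fully phased out
  Base: ₹1,046,000 − ₹0 = ₹1,046,000
  ₹1,046,000 × 11% = ₹115,060

₹145,510 > ₹115,060, so the ordinary income tax governs.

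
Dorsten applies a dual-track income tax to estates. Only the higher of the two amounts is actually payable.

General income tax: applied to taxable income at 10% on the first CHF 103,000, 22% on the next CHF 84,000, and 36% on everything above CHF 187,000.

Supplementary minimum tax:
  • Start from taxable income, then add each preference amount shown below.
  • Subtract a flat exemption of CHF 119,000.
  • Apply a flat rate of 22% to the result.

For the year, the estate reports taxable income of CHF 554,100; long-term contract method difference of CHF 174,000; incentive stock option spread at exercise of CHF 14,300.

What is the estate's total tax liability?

Supplementary minimum tax:
  Adjusted income: CHF 554,100 + CHF 174,000 + CHF 14,300 = CHF 742,400
  Less exemption CHF 119,000 → base CHF 623,400
  CHF 623,400 × 22% = CHF 137,148

General income tax:
  CHF 103,000 × 10% = CHF 10,300
  CHF 84,000 × 22% = CHF 18,480
  CHF 367,100 × 36% = CHF 132,156
  → CHF 160,936

CHF 160,936 > CHF 137,148, so the general income tax governs.

CHF 160,936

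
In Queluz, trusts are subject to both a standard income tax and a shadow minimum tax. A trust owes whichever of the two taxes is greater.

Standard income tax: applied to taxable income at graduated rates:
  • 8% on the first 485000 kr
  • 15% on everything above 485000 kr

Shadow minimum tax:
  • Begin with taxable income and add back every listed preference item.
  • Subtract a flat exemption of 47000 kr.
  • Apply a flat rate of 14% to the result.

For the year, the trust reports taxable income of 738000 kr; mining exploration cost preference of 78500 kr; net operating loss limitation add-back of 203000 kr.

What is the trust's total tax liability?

136150 kr

Shadow minimum tax:
  Adjusted income: 738000 kr + 78500 kr + 203000 kr = 1019500 kr
  Less exemption 47000 kr → base 972500 kr
  972500 kr × 14% = 136150 kr

Standard income tax:
  485000 kr × 8% = 38800 kr
  253000 kr × 15% = 37950 kr
  → 76750 kr

136150 kr > 76750 kr, so the shadow minimum tax is the binding amount.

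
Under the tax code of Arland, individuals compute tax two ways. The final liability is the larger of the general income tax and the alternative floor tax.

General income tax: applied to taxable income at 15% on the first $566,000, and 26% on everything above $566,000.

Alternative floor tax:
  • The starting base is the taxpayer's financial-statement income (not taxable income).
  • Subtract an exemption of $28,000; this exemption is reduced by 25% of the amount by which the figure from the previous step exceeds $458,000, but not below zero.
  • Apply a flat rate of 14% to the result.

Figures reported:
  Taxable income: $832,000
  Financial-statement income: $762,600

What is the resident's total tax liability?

$154,060

General income tax:
  $566,000 × 15% = $84,900
  $266,000 × 26% = $69,160
  → $154,060

Alternative floor tax:
  Base (financial-statement income): $762,600
  Exemption: 25% × ($762,600 − $458,000) = $76,150 ≥ $28,000, so the exemption is fully phased out
  Base: $762,600 − $0 = $762,600
  $762,600 × 14% = $106,764

$154,060 > $106,764, so the general income tax governs.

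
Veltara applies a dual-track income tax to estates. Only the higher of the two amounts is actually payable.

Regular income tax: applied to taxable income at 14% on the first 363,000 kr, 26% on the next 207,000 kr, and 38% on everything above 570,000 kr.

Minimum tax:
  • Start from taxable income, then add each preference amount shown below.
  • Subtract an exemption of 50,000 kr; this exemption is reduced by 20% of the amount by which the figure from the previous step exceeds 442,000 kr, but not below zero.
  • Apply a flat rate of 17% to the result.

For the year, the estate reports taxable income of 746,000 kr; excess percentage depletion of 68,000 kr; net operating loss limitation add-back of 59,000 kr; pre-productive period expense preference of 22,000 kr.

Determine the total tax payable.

171,520 kr

Minimum tax:
  Adjusted income: 746,000 kr + 68,000 kr + 59,000 kr + 22,000 kr = 895,000 kr
  Exemption: 20% × (895,000 kr − 442,000 kr) = 90,600 kr ≥ 50,000 kr, so the exemption is fully phased out
  Base: 895,000 kr − 0 kr = 895,000 kr
  895,000 kr × 17% = 152,150 kr

Regular income tax:
  363,000 kr × 14% = 50,820 kr
  207,000 kr × 26% = 53,820 kr
  176,000 kr × 38% = 66,880 kr
  → 171,520 kr

171,520 kr > 152,150 kr, so the regular income tax governs.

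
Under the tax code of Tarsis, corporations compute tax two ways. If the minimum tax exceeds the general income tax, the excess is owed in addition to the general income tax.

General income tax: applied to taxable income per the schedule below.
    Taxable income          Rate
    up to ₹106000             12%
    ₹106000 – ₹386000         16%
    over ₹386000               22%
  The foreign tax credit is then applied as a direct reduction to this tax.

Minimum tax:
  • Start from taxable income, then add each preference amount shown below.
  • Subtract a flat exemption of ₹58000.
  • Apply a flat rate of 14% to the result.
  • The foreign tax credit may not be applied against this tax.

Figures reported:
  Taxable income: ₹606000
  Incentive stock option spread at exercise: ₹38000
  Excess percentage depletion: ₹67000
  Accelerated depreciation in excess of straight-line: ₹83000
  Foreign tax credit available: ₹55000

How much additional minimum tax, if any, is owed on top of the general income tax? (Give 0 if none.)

Minimum tax:
  Adjusted income: ₹606000 + ₹38000 + ₹67000 + ₹83000 = ₹794000
  Less exemption ₹58000 → base ₹736000
  ₹736000 × 14% = ₹103040

General income tax:
  ₹106000 × 12% = ₹12720
  ₹280000 × 16% = ₹44800
  ₹220000 × 22% = ₹48400
  → ₹105920
  Less foreign tax credit ₹55000 → ₹50920

Excess of minimum tax over general income tax: ₹103040 − ₹50920 = ₹52120.

₹52120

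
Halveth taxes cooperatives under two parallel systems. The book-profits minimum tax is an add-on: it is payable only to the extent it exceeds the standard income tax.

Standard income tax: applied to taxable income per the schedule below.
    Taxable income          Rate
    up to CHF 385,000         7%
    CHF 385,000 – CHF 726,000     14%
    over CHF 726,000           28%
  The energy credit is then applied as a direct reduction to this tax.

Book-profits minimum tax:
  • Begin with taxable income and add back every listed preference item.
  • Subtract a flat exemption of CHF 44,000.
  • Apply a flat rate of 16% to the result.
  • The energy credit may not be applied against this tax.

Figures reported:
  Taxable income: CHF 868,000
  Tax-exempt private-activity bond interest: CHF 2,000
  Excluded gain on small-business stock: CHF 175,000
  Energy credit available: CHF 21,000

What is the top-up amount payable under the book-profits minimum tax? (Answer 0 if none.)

CHF 66,710

Book-profits minimum tax:
  Adjusted income: CHF 868,000 + CHF 2,000 + CHF 175,000 = CHF 1,045,000
  Less exemption CHF 44,000 → base CHF 1,001,000
  CHF 1,001,000 × 16% = CHF 160,160

Standard income tax:
  CHF 385,000 × 7% = CHF 26,950
  CHF 341,000 × 14% = CHF 47,740
  CHF 142,000 × 28% = CHF 39,760
  → CHF 114,450
  Less energy credit CHF 21,000 → CHF 93,450

Excess of book-profits minimum tax over standard income tax: CHF 160,160 − CHF 93,450 = CHF 66,710.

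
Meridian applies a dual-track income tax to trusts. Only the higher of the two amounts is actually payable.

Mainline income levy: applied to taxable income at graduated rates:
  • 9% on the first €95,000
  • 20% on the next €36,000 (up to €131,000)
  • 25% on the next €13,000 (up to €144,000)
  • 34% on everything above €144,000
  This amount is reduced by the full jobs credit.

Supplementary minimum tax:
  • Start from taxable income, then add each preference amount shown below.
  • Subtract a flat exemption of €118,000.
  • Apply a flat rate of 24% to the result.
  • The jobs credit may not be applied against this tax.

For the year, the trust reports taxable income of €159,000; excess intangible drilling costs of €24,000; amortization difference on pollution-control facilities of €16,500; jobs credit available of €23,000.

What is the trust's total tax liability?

€19,560

Supplementary minimum tax:
  Adjusted income: €159,000 + €24,000 + €16,500 = €199,500
  Less exemption €118,000 → base €81,500
  €81,500 × 24% = €19,560

Mainline income levy:
  €95,000 × 9% = €8,550
  €36,000 × 20% = €7,200
  €13,000 × 25% = €3,250
  €15,000 × 34% = €5,100
  → €24,100
  Less jobs credit €23,000 → €1,100

€19,560 > €1,100, so the supplementary minimum tax is the binding amount.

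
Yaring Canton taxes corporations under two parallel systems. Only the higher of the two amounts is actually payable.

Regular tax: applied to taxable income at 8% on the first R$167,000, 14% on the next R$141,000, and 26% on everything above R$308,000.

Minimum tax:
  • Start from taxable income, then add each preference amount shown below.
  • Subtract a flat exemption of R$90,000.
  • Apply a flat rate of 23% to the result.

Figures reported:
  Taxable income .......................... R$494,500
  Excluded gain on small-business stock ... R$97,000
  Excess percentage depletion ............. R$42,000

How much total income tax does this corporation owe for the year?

R$125,005

Minimum tax:
  Adjusted income: R$494,500 + R$97,000 + R$42,000 = R$633,500
  Less exemption R$90,000 → base R$543,500
  R$543,500 × 23% = R$125,005

Regular tax:
  R$167,000 × 8% = R$13,360
  R$141,000 × 14% = R$19,740
  R$186,500 × 26% = R$48,490
  → R$81,590

R$125,005 > R$81,590, so the minimum tax is the binding amount.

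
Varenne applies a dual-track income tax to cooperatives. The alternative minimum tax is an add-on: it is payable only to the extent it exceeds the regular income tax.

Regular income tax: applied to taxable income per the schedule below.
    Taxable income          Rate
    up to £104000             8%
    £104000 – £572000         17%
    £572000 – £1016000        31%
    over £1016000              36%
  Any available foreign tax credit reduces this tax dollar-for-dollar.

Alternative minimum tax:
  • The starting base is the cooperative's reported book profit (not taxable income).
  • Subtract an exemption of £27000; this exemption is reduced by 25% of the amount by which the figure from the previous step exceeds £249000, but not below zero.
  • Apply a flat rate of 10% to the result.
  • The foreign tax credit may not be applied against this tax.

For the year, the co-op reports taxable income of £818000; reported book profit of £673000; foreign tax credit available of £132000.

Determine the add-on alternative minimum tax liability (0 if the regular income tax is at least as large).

Regular income tax:
  £104000 × 8% = £8320
  £468000 × 17% = £79560
  £246000 × 31% = £76260
  → £164140
  Less foreign tax credit £132000 → £32140

Alternative minimum tax:
  Base (reported book profit): £673000
  Exemption: 25% × (£673000 − £249000) = £106000 ≥ £27000, so the exemption is fully phased out
  Base: £673000 − £0 = £673000
  £673000 × 10% = £67300

Excess of alternative minimum tax over regular income tax: £67300 − £32140 = £35160.

£35160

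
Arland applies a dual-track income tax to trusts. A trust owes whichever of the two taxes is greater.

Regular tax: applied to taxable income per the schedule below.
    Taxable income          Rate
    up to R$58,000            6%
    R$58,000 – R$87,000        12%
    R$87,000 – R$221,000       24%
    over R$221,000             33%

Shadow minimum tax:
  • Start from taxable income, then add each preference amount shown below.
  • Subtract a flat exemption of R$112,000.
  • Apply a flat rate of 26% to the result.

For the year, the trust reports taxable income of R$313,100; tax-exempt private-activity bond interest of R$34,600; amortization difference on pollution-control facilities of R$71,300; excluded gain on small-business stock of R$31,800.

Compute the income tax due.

Shadow minimum tax:
  Adjusted income: R$313,100 + R$34,600 + R$71,300 + R$31,800 = R$450,800
  Less exemption R$112,000 → base R$338,800
  R$338,800 × 26% = R$88,088

Regular tax:
  R$58,000 × 6% = R$3,480
  R$29,000 × 12% = R$3,480
  R$134,000 × 24% = R$32,160
  R$92,100 × 33% = R$30,393
  → R$69,513

R$88,088 > R$69,513, so the shadow minimum tax is the binding amount.

R$88,088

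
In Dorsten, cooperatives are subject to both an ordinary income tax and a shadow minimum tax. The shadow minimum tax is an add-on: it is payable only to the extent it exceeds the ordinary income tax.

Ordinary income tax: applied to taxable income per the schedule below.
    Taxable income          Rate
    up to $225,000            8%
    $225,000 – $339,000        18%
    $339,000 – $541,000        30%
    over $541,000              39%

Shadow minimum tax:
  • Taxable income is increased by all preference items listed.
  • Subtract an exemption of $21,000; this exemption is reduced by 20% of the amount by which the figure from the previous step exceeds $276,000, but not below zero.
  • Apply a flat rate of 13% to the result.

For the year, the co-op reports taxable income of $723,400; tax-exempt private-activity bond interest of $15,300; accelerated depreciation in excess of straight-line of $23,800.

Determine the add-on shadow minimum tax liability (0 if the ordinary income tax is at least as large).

Ordinary income tax:
  $225,000 × 8% = $18,000
  $114,000 × 18% = $20,520
  $202,000 × 30% = $60,600
  $182,400 × 39% = $71,136
  → $170,256

Shadow minimum tax:
  Adjusted income: $723,400 + $15,300 + $23,800 = $762,500
  Exemption: 20% × ($762,500 − $276,000) = $97,300 ≥ $21,000, so the exemption is fully phased out
  Base: $762,500 − $0 = $762,500
  $762,500 × 13% = $99,125

$99,125 ≤ $170,256, so no add-on is due.

$0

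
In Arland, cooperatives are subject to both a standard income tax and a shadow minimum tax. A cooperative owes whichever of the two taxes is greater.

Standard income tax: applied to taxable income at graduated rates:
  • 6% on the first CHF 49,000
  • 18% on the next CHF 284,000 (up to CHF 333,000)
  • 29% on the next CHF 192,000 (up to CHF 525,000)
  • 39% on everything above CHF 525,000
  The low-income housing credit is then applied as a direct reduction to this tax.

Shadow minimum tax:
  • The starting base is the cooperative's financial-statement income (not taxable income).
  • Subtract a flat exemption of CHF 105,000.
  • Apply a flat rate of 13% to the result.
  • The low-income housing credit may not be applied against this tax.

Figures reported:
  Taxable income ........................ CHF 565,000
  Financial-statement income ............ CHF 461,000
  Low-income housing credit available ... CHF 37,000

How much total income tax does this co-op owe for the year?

CHF 88,340

Shadow minimum tax:
  Base (financial-statement income): CHF 461,000
  Less exemption CHF 105,000 → base CHF 356,000
  CHF 356,000 × 13% = CHF 46,280

Standard income tax:
  CHF 49,000 × 6% = CHF 2,940
  CHF 284,000 × 18% = CHF 51,120
  CHF 192,000 × 29% = CHF 55,680
  CHF 40,000 × 39% = CHF 15,600
  → CHF 125,340
  Less low-income housing credit CHF 37,000 → CHF 88,340

CHF 88,340 > CHF 46,280, so the standard income tax governs.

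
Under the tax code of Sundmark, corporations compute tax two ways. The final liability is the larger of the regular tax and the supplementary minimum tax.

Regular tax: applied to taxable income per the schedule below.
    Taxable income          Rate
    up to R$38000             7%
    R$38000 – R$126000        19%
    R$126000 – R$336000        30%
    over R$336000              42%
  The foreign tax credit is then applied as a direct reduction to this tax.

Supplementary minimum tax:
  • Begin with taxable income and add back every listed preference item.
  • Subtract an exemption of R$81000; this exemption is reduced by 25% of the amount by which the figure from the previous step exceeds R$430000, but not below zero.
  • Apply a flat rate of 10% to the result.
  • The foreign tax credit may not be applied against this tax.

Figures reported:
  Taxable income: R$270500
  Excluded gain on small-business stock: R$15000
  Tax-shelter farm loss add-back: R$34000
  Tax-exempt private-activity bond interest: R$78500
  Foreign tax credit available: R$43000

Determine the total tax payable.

Regular tax:
  R$38000 × 7% = R$2660
  R$88000 × 19% = R$16720
  R$144500 × 30% = R$43350
  → R$62730
  Less foreign tax credit R$43000 → R$19730

Supplementary minimum tax:
  Adjusted income: R$270500 + R$15000 + R$34000 + R$78500 = R$398000
  Exemption: R$398000 ≤ R$430000, so full R$81000 applies
  Base: R$398000 − R$81000 = R$317000
  R$317000 × 10% = R$31700

R$31700 > R$19730, so the supplementary minimum tax is the binding amount.

R$31700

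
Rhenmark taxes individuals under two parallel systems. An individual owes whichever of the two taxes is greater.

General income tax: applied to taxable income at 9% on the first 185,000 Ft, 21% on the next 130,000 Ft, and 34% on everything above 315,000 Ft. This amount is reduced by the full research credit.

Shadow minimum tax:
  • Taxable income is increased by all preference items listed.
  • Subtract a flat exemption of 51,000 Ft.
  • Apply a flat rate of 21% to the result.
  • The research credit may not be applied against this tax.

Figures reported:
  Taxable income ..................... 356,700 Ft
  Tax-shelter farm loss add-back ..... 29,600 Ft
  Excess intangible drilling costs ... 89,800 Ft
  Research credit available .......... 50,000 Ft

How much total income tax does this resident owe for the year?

89,271 Ft

Shadow minimum tax:
  Adjusted income: 356,700 Ft + 29,600 Ft + 89,800 Ft = 476,100 Ft
  Less exemption 51,000 Ft → base 425,100 Ft
  425,100 Ft × 21% = 89,271 Ft

General income tax:
  185,000 Ft × 9% = 16,650 Ft
  130,000 Ft × 21% = 27,300 Ft
  41,700 Ft × 34% = 14,178 Ft
  → 58,128 Ft
  Less research credit 50,000 Ft → 8,128 Ft

89,271 Ft > 8,128 Ft, so the shadow minimum tax is the binding amount.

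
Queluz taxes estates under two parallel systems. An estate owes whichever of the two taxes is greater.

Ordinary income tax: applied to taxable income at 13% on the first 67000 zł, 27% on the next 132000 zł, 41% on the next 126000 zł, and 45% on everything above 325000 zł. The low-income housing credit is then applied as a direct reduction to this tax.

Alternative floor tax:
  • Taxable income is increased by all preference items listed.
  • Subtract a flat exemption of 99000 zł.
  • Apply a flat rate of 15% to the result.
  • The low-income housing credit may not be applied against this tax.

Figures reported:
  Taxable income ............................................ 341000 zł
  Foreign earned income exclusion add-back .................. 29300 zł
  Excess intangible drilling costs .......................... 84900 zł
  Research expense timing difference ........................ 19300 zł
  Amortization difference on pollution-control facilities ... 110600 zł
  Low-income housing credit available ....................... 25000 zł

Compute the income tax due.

Ordinary income tax:
  67000 zł × 13% = 8710 zł
  132000 zł × 27% = 35640 zł
  126000 zł × 41% = 51660 zł
  16000 zł × 45% = 7200 zł
  → 103210 zł
  Less low-income housing credit 25000 zł → 78210 zł

Alternative floor tax:
  Adjusted income: 341000 zł + 29300 zł + 84900 zł + 19300 zł + 110600 zł = 585100 zł
  Less exemption 99000 zł → base 486100 zł
  486100 zł × 15% = 72915 zł

78210 zł > 72915 zł, so the ordinary income tax governs.

78210 zł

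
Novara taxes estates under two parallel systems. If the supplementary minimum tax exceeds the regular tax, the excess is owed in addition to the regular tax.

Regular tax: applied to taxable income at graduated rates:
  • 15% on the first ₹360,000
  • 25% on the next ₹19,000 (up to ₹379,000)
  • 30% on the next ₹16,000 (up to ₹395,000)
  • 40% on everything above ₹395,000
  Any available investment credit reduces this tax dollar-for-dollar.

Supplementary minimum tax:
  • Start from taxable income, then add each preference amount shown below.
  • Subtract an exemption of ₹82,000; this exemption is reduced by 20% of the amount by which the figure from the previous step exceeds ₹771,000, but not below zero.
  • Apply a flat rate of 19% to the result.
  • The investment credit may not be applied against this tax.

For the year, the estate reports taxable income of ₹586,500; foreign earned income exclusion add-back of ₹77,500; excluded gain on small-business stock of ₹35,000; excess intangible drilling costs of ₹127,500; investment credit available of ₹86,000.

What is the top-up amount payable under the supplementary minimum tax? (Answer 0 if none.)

Supplementary minimum tax:
  Adjusted income: ₹586,500 + ₹77,500 + ₹35,000 + ₹127,500 = ₹826,500
  Exemption: ₹82,000 − 20% × (₹826,500 − ₹771,000) = ₹82,000 − ₹11,100 = ₹70,900
  Base: ₹826,500 − ₹70,900 = ₹755,600
  ₹755,600 × 19% = ₹143,564

Regular tax:
  ₹360,000 × 15% = ₹54,000
  ₹19,000 × 25% = ₹4,750
  ₹16,000 × 30% = ₹4,800
  ₹191,500 × 40% = ₹76,600
  → ₹140,150
  Less investment credit ₹86,000 → ₹54,150

Excess of supplementary minimum tax over regular tax: ₹143,564 − ₹54,150 = ₹89,414.

₹89,414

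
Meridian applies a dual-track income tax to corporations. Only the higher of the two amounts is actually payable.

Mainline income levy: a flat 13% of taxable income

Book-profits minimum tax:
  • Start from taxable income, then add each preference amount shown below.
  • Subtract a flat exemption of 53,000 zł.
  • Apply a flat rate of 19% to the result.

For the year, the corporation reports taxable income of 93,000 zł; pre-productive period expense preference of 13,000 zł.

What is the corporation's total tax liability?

12,090 zł

Mainline income levy:
  93,000 zł × 13% = 12,090 zł

Book-profits minimum tax:
  Adjusted income: 93,000 zł + 13,000 zł = 106,000 zł
  Less exemption 53,000 zł → base 53,000 zł
  53,000 zł × 19% = 10,070 zł

12,090 zł > 10,070 zł, so the mainline income levy governs.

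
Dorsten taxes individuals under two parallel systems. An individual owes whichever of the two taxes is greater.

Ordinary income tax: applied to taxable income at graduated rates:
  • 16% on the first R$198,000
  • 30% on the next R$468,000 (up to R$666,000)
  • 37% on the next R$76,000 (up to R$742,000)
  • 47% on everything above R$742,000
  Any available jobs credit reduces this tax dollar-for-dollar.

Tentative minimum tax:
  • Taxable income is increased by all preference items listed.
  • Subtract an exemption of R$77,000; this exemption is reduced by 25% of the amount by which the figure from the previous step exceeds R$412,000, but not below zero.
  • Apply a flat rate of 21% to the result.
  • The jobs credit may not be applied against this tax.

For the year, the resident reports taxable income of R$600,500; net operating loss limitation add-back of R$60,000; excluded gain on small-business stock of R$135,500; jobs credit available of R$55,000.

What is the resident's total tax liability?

Ordinary income tax:
  R$198,000 × 16% = R$31,680
  R$402,500 × 30% = R$120,750
  → R$152,430
  Less jobs credit R$55,000 → R$97,430

Tentative minimum tax:
  Adjusted income: R$600,500 + R$60,000 + R$135,500 = R$796,000
  Exemption: 25% × (R$796,000 − R$412,000) = R$96,000 ≥ R$77,000, so the exemption is fully phased out
  Base: R$796,000 − R$0 = R$796,000
  R$796,000 × 21% = R$167,160

R$167,160 > R$97,430, so the tentative minimum tax is the binding amount.

R$167,160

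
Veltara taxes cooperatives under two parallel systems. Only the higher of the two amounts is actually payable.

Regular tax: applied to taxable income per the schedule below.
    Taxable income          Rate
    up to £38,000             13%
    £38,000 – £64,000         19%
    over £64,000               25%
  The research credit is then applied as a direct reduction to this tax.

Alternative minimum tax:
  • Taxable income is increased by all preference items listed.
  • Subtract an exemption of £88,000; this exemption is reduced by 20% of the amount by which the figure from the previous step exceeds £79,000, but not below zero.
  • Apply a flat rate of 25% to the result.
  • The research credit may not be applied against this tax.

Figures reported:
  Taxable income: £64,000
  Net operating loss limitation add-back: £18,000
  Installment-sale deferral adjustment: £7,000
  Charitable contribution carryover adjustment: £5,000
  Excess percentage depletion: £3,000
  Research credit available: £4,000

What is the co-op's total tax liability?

£5,880

Regular tax:
  £38,000 × 13% = £4,940
  £26,000 × 19% = £4,940
  → £9,880
  Less research credit £4,000 → £5,880

Alternative minimum tax:
  Adjusted income: £64,000 + £18,000 + £7,000 + £5,000 + £3,000 = £97,000
  Exemption: £88,000 − 20% × (£97,000 − £79,000) = £88,000 − £3,600 = £84,400
  Base: £97,000 − £84,400 = £12,600
  £12,600 × 25% = £3,150

£5,880 > £3,150, so the regular tax governs.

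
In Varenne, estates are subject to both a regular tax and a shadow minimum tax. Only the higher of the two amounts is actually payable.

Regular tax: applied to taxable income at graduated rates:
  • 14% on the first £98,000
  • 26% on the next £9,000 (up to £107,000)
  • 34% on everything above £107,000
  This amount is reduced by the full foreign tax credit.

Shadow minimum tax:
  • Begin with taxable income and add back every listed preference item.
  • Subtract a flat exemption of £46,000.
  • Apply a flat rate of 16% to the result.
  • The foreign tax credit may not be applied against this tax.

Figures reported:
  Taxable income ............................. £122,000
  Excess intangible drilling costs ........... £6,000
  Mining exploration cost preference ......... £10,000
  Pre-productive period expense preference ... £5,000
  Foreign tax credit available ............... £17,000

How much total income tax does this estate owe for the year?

Shadow minimum tax:
  Adjusted income: £122,000 + £6,000 + £10,000 + £5,000 = £143,000
  Less exemption £46,000 → base £97,000
  £97,000 × 16% = £15,520

Regular tax:
  £98,000 × 14% = £13,720
  £9,000 × 26% = £2,340
  £15,000 × 34% = £5,100
  → £21,160
  Less foreign tax credit £17,000 → £4,160

£15,520 > £4,160, so the shadow minimum tax is the binding amount.

£15,520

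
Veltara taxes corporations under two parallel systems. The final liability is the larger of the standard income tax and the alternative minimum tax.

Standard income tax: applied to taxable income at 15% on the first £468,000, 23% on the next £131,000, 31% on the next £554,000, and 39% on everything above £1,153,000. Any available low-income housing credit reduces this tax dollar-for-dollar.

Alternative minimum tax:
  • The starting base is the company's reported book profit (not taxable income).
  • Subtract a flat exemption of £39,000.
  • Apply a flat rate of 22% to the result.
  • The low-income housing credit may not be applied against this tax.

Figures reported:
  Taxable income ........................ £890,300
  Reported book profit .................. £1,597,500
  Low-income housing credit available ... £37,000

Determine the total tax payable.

Standard income tax:
  £468,000 × 15% = £70,200
  £131,000 × 23% = £30,130
  £291,300 × 31% = £90,303
  → £190,633
  Less low-income housing credit £37,000 → £153,633

Alternative minimum tax:
  Base (reported book profit): £1,597,500
  Less exemption £39,000 → base £1,558,500
  £1,558,500 × 22% = £342,870

£342,870 > £153,633, so the alternative minimum tax is the binding amount.

£342,870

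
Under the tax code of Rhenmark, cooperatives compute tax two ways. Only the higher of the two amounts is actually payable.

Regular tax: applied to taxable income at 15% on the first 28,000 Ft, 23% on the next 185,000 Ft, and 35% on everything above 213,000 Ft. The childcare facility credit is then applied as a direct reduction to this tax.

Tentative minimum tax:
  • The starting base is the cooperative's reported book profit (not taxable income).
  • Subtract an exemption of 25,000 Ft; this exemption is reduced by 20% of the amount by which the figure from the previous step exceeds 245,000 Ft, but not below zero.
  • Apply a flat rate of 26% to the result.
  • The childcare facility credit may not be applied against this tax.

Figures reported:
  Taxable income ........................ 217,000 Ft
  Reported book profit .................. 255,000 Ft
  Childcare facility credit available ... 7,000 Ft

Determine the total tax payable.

60,320 Ft

Regular tax:
  28,000 Ft × 15% = 4,200 Ft
  185,000 Ft × 23% = 42,550 Ft
  4,000 Ft × 35% = 1,400 Ft
  → 48,150 Ft
  Less childcare facility credit 7,000 Ft → 41,150 Ft

Tentative minimum tax:
  Base (reported book profit): 255,000 Ft
  Exemption: 25,000 Ft − 20% × (255,000 Ft − 245,000 Ft) = 25,000 Ft − 2,000 Ft = 23,000 Ft
  Base: 255,000 Ft − 23,000 Ft = 232,000 Ft
  232,000 Ft × 26% = 60,320 Ft

60,320 Ft > 41,150 Ft, so the tentative minimum tax is the binding amount.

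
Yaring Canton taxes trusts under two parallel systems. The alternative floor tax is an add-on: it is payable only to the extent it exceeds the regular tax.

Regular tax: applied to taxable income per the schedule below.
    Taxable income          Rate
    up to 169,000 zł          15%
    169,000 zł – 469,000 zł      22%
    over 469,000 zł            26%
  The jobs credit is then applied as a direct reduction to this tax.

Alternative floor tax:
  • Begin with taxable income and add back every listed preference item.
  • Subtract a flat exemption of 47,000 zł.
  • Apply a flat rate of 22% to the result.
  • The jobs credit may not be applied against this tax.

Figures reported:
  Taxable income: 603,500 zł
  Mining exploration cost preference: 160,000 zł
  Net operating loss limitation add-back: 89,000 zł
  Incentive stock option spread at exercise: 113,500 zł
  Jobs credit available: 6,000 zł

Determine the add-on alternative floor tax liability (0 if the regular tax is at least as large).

Regular tax:
  169,000 zł × 15% = 25,350 zł
  300,000 zł × 22% = 66,000 zł
  134,500 zł × 26% = 34,970 zł
  → 126,320 zł
  Less jobs credit 6,000 zł → 120,320 zł

Alternative floor tax:
  Adjusted income: 603,500 zł + 160,000 zł + 89,000 zł + 113,500 zł = 966,000 zł
  Less exemption 47,000 zł → base 919,000 zł
  919,000 zł × 22% = 202,180 zł

Excess of alternative floor tax over regular tax: 202,180 zł − 120,320 zł = 81,860 zł.

81,860 zł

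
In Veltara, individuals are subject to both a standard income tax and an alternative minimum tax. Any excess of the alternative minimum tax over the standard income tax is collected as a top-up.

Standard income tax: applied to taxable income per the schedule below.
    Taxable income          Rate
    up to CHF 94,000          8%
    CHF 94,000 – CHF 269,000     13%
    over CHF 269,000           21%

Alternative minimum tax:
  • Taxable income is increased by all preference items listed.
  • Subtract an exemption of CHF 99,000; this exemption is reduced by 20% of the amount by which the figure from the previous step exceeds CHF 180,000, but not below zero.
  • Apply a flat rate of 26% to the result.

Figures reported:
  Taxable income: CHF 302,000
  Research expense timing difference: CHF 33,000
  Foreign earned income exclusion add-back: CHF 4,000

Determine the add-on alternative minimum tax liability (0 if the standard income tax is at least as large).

CHF 33,468

Standard income tax:
  CHF 94,000 × 8% = CHF 7,520
  CHF 175,000 × 13% = CHF 22,750
  CHF 33,000 × 21% = CHF 6,930
  → CHF 37,200

Alternative minimum tax:
  Adjusted income: CHF 302,000 + CHF 33,000 + CHF 4,000 = CHF 339,000
  Exemption: CHF 99,000 − 20% × (CHF 339,000 − CHF 180,000) = CHF 99,000 − CHF 31,800 = CHF 67,200
  Base: CHF 339,000 − CHF 67,200 = CHF 271,800
  CHF 271,800 × 26% = CHF 70,668

Excess of alternative minimum tax over standard income tax: CHF 70,668 − CHF 37,200 = CHF 33,468.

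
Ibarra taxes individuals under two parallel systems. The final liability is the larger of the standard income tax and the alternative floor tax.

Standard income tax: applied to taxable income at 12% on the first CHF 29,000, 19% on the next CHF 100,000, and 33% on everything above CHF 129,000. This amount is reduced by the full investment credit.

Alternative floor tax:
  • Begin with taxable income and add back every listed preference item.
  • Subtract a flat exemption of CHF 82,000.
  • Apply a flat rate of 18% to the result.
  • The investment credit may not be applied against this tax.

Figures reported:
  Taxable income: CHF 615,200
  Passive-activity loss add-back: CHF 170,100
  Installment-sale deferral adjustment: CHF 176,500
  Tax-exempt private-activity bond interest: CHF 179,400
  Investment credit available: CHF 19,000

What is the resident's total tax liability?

Alternative floor tax:
  Adjusted income: CHF 615,200 + CHF 170,100 + CHF 176,500 + CHF 179,400 = CHF 1,141,200
  Less exemption CHF 82,000 → base CHF 1,059,200
  CHF 1,059,200 × 18% = CHF 190,656

Standard income tax:
  CHF 29,000 × 12% = CHF 3,480
  CHF 100,000 × 19% = CHF 19,000
  CHF 486,200 × 33% = CHF 160,446
  → CHF 182,926
  Less investment credit CHF 19,000 → CHF 163,926

CHF 190,656 > CHF 163,926, so the alternative floor tax is the binding amount.

CHF 190,656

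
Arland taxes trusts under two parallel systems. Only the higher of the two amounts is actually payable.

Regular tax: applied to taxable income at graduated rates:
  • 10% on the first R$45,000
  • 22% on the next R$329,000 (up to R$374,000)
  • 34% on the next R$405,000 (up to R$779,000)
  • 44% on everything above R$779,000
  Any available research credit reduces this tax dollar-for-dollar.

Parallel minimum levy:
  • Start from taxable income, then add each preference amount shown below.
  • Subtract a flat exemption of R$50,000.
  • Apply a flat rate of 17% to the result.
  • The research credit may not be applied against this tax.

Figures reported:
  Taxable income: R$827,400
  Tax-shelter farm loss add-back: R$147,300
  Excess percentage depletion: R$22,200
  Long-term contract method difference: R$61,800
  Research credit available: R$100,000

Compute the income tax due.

Regular tax:
  R$45,000 × 10% = R$4,500
  R$329,000 × 22% = R$72,380
  R$405,000 × 34% = R$137,700
  R$48,400 × 44% = R$21,296
  → R$235,876
  Less research credit R$100,000 → R$135,876

Parallel minimum levy:
  Adjusted income: R$827,400 + R$147,300 + R$22,200 + R$61,800 = R$1,058,700
  Less exemption R$50,000 → base R$1,008,700
  R$1,008,700 × 17% = R$171,479

R$171,479 > R$135,876, so the parallel minimum levy is the binding amount.

R$171,479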